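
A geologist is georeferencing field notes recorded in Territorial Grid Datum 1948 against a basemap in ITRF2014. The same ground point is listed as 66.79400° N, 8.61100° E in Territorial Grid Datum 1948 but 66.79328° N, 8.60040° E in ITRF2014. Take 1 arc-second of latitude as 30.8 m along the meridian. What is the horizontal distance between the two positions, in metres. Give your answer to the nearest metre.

Δφ = 66.79328° − 66.79400° = -0.00072°; Δλ = 8.60040° − 8.61100° = -0.01060°.
1° of latitude = 3600 × 30.80 = 110880 m.
ΔN = Δφ × 110880 = -79.8 m; ΔE = Δλ × 110880 × cos(66.79400°) = -0.01060 × 110880 × 0.394038 = -463.1 m.
Distance = √(ΔE² + ΔN²) = √((-463.1)² + (-79.8)²) = 470.0 m.

470 m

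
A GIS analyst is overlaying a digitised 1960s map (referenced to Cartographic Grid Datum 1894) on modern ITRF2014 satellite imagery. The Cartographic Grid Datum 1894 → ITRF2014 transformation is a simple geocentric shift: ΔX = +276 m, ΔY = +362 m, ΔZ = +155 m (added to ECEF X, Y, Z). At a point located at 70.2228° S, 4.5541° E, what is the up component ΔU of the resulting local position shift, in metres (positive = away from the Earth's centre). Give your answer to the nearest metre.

ΔU = -43 m

The local up (radial) axis is (cos φ cos λ, cos φ sin λ, sin φ), giving ΔU = 93.093 + 9.726 − 145.857 = -43.04 m.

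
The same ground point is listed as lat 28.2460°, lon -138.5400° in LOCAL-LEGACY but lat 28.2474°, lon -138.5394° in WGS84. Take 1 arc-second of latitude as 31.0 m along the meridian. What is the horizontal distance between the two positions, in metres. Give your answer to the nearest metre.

Δφ = 28.2474° − 28.2460° = +0.0014°; Δλ = -138.5394° − -138.5400° = +0.0006°.
1° of latitude = 3600 × 31.00 = 111600 m.
ΔN = Δφ × 111600 = 156.2 m; ΔE = Δλ × 111600 × cos(28.2460°) = +0.0006 × 111600 × 0.880924 = 59.0 m.
Distance = √(ΔE² + ΔN²) = √(59.0² + 156.2²) = 167.0 m.

167 m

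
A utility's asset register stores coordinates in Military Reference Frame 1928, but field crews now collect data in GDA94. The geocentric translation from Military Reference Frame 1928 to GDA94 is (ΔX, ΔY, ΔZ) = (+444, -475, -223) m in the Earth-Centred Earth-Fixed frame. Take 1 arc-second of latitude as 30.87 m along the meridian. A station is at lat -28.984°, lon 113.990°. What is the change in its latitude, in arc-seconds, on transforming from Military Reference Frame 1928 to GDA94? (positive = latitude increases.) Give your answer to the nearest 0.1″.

sin φ = -0.484565, cos φ = 0.874755, sin λ = 0.913616, cos λ = -0.406577.
North component: ΔN = −sin φ cos λ·ΔX − sin φ sin λ·ΔY + cos φ·ΔZ = −(-0.484565)(-0.406577)(444) − (-0.484565)(0.913616)(-475) + (0.874755)(-223) = -492.83 m.
1° of latitude spans 3600 × 30.87 = 111132 m, so Δφ = -492.83 / 111132 × 3600 = -15.965″.

Δφ = -16.0″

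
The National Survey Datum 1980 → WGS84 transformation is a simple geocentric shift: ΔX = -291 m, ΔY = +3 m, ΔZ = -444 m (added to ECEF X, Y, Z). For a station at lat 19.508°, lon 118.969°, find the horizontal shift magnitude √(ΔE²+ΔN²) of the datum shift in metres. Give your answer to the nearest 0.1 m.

The local east axis at (φ, λ) is (−sin λ, cos λ, 0), so ΔE = −sin(118.969°)·(-291) + cos(118.969°)·3 = 253.14 m.
The local north axis is (−sin φ cos λ, −sin φ sin λ, cos φ), giving ΔN = -47.066 − 0.876 − 418.512 = -466.45 m.
Horizontal magnitude = √(ΔE² + ΔN²) = √(253.14² + (-466.45)²) = 530.72 m.

530.7 m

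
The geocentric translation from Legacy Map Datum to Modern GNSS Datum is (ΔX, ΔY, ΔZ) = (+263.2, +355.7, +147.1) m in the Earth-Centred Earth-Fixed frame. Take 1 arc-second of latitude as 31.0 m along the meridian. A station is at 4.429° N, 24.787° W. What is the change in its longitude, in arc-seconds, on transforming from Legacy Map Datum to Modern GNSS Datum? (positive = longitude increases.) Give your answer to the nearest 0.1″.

sin φ = 0.077224, cos φ = 0.997014, sin λ = -0.419246, cos λ = 0.907873.
East component: ΔE = −sin λ·ΔX + cos λ·ΔY = −(-0.419246)(263.2) + (0.907873)(355.7) = 433.28 m.
1° of latitude spans 3600 × 31.00 = 111600 m; at latitude φ, 1° of longitude spans that × cos φ = 111266.7 m, so Δλ = 433.28 / 111266.7 × 3600 = 14.019″.

Δλ = 14.0″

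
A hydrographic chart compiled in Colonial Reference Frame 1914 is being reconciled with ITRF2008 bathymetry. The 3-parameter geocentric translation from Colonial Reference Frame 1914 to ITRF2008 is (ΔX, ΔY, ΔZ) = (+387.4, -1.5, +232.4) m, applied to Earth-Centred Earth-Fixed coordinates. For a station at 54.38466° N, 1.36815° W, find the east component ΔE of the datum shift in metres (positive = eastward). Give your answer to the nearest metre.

At φ = 54.38466°, λ = -1.36815°: sin φ = 0.812945, cos φ = 0.582341, sin λ = -0.023876, cos λ = 0.999715.
ΔE = −sin λ·ΔX + cos λ·ΔY = −(-0.023876)·(387.4) + (0.999715)·(-1.5) = 7.75 m.

ΔE = 8 m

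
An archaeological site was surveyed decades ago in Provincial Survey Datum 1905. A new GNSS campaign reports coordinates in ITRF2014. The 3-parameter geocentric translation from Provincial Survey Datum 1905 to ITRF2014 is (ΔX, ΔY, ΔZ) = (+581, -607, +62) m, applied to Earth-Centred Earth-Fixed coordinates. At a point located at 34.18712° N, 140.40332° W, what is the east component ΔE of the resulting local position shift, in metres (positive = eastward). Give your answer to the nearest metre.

The local east axis at (φ, λ) is (−sin λ, cos λ, 0), so ΔE = −sin(-140.40332°)·581 + cos(-140.40332°)·(-607) = 838.04 m.

ΔE = 838 m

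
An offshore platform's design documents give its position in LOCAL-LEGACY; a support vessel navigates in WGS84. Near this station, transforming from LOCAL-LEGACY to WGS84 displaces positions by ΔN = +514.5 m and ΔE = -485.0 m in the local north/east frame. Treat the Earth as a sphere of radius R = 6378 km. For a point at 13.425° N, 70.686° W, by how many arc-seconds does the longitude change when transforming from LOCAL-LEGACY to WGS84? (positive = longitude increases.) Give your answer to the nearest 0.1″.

At latitude 13.425°, cos φ = 0.972675.
One radian of longitude at latitude φ spans R cos φ, so Δλ = ΔE / (R cos φ) = -485.0 / (6378000 × 0.972675) = -7.8179e-05 rad = -16.126″.

Δλ = -16.1″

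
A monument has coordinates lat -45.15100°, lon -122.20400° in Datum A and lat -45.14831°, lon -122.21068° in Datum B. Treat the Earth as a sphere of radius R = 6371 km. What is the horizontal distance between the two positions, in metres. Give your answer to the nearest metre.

603 m

Δφ = -45.14831° − -45.15100° = +0.00269°; Δλ = -122.21068° − -122.20400° = -0.00668°.
1° along a meridian = πR/180 = 111195 m.
ΔN = Δφ × 111195 = 299.1 m; ΔE = Δλ × 111195 × cos(-45.15100°) = -0.00668 × 111195 × 0.705241 = -523.8 m.
Distance = √(ΔE² + ΔN²) = √((-523.8)² + 299.1²) = 603.2 m.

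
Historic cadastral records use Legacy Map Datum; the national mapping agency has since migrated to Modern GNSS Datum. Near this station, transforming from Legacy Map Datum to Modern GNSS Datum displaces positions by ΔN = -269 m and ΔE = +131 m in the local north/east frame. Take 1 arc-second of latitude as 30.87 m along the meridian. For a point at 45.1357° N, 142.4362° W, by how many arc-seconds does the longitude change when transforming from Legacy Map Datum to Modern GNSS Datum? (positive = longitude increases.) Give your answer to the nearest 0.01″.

Δλ = 6.02″

At latitude 45.1357°, cos φ = 0.705430.
1″ of longitude at this latitude = 30.87 × cos φ = 21.7766 m, so Δλ = 131.0 / 21.7766 = 6.016″.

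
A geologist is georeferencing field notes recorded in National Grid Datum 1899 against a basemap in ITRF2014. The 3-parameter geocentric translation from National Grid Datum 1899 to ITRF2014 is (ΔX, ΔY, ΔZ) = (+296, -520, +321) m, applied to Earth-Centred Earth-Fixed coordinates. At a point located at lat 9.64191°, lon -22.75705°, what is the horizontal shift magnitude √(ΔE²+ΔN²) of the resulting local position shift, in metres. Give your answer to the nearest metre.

At φ = 9.64191°, λ = -22.75705°: sin φ = 0.167490, cos φ = 0.985874, sin λ = -0.386824, cos λ = 0.922153.
ΔE = −sin λ·ΔX + cos λ·ΔY = −(-0.386824)·(296) + (0.922153)·(-520) = -365.02 m.
ΔN = −sin φ cos λ·ΔX − sin φ sin λ·ΔY + cos φ·ΔZ = −(0.167490)(0.922153)(296) − (0.167490)(-0.386824)(-520) + (0.985874)(321) = 237.06 m.
Horizontal magnitude = √(ΔE² + ΔN²) = √((-365.02)² + 237.06²) = 435.24 m.

435 m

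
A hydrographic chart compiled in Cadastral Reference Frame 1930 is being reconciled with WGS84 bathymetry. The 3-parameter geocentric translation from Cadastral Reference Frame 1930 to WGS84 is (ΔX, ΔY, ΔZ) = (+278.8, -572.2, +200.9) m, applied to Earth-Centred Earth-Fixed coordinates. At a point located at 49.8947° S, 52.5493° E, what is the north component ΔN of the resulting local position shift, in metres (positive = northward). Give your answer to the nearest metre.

ΔN = -88 m

The local north axis is (−sin φ cos λ, −sin φ sin λ, cos φ), giving ΔN = 129.669 − 347.443 + 129.419 = -88.36 m.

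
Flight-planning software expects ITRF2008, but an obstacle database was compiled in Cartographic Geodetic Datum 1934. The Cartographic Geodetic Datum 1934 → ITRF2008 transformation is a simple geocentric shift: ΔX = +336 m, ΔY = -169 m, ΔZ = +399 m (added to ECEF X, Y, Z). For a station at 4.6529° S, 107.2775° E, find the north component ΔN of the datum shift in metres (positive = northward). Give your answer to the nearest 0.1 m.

ΔN = 376.5 m

The local north axis is (−sin φ cos λ, −sin φ sin λ, cos φ), giving ΔN = -8.095 − 13.091 + 397.685 = 376.50 m.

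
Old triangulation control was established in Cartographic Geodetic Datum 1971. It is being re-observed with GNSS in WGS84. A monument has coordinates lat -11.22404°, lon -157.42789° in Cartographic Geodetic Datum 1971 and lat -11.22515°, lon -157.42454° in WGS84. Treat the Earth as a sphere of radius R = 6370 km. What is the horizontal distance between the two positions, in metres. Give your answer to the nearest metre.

386 m

Δφ = -11.22515° − -11.22404° = -0.00111°; Δλ = -157.42454° − -157.42789° = +0.00335°.
1° along a meridian = πR/180 = 111177 m.
ΔN = Δφ × 111177 = -123.4 m; ΔE = Δλ × 111177 × cos(-11.22404°) = +0.00335 × 111177 × 0.980874 = 365.3 m.
Distance = √(ΔE² + ΔN²) = √(365.3² + (-123.4)²) = 385.6 m.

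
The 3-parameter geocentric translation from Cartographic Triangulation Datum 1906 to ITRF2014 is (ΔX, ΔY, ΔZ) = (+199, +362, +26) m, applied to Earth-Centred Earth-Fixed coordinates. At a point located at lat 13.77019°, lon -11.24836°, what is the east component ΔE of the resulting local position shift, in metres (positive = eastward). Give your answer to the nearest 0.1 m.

ΔE = 393.9 m

The local east axis at (φ, λ) is (−sin λ, cos λ, 0), so ΔE = −sin(-11.24836°)·199 + cos(-11.24836°)·362 = 393.86 m.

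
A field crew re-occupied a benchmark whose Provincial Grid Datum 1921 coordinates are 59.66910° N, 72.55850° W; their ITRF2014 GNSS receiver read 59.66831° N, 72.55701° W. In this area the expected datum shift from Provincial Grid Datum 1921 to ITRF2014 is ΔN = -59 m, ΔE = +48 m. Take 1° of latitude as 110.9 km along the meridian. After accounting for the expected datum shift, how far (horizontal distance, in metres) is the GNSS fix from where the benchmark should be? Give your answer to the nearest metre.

Observed coordinate differences: Δφ = -0.00079°, Δλ = +0.00149°.
Converting to metres (1° lat = 110900 m, cos φ = 0.504993): observed ΔN = -87.6 m, observed ΔE = 83.4 m.
Subtracting the expected shift leaves a residual of -87.6 − (-59) = -28.6 m north and 83.4 − (48) = 35.4 m east.
Residual distance = √((-28.6)² + 35.4²) = 45.6 m.

46 m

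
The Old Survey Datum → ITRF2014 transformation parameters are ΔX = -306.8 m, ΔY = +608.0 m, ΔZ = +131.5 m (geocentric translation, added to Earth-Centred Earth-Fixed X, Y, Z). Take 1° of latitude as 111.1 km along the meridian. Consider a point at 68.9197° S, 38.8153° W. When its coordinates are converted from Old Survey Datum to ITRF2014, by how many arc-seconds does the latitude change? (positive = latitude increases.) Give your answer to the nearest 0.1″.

sin φ = -0.933077, cos φ = 0.359676, sin λ = -0.626812, cos λ = 0.779171.
North component: ΔN = −sin φ cos λ·ΔX − sin φ sin λ·ΔY + cos φ·ΔZ = −(-0.933077)(0.779171)(-306.8) − (-0.933077)(-0.626812)(608.0) + (0.359676)(131.5) = -531.35 m.
1° of latitude spans 111100 m, so Δφ = -531.35 / 111100 × 3600 = -17.218″.

Δφ = -17.2″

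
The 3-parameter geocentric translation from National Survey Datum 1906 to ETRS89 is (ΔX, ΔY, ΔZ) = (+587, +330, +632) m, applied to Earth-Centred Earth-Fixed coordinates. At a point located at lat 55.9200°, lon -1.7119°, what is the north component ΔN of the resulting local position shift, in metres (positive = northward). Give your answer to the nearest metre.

ΔN = -124 m

At φ = 55.9200°, λ = -1.7119°: sin φ = 0.828256, cos φ = 0.560350, sin λ = -0.029874, cos λ = 0.999554.
ΔN = −sin φ cos λ·ΔX − sin φ sin λ·ΔY + cos φ·ΔZ = −(0.828256)(0.999554)(587) − (0.828256)(-0.029874)(330) + (0.560350)(632) = -123.66 m.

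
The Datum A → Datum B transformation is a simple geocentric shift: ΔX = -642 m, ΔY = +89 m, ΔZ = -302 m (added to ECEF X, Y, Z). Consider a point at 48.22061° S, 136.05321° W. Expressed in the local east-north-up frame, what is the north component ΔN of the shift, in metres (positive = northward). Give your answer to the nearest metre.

The local north axis is (−sin φ cos λ, −sin φ sin λ, cos φ), giving ΔN = 344.692 − 46.059 − 201.212 = 97.42 m.

ΔN = 97 m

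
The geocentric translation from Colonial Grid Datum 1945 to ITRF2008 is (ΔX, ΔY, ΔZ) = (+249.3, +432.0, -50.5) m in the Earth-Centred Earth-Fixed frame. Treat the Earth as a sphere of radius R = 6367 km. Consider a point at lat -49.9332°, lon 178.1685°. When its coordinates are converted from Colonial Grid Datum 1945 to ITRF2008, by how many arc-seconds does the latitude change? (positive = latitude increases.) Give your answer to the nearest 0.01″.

sin φ = -0.765295, cos φ = 0.643680, sin λ = 0.031960, cos λ = -0.999489.
North component: ΔN = −sin φ cos λ·ΔX − sin φ sin λ·ΔY + cos φ·ΔZ = −(-0.765295)(-0.999489)(249.3) − (-0.765295)(0.031960)(432.0) + (0.643680)(-50.5) = -212.63 m.
1° of latitude spans πR/180 = 111125 m, so Δφ = -212.63 / 111125 × 3600 = -6.888″.

Δφ = -6.89″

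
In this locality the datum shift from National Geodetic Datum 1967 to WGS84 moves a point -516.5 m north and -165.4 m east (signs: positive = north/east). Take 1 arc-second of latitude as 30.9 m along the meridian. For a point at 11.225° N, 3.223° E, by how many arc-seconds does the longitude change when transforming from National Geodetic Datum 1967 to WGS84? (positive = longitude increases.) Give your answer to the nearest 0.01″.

At latitude 11.225°, cos φ = 0.980870.
1″ of longitude at this latitude = 30.90 × cos φ = 30.3089 m, so Δλ = -165.4 / 30.3089 = -5.457″.

Δλ = -5.46″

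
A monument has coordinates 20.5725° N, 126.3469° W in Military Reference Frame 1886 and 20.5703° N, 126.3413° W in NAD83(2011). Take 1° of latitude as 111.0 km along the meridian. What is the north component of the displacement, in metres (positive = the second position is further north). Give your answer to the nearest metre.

ΔN = -244 m

Δφ = 20.5703° − 20.5725° = -0.0022°; Δλ = -126.3413° − -126.3469° = +0.0056°.
ΔN = Δφ × 111000 = -244.2 m; ΔE = Δλ × 111000 × cos(20.5725°) = +0.0056 × 111000 × 0.936228 = 582.0 m.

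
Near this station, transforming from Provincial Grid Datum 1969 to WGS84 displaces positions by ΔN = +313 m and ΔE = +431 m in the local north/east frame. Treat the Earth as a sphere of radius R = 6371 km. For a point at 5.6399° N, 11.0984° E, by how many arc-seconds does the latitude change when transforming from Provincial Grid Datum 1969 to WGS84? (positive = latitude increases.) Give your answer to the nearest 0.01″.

On a sphere of radius R, 1 rad of latitude = R, so Δφ = ΔN / R = 313.0 / 6371000 = 4.9129e-05 rad = 10.134″.

Δφ = 10.13″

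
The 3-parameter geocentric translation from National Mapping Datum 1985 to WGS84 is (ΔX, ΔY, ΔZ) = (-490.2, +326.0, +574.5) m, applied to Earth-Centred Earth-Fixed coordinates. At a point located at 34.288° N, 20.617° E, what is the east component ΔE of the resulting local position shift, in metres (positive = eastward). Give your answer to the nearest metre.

At φ = 34.288°, λ = 20.617°: sin φ = 0.563353, cos φ = 0.826216, sin λ = 0.352119, cos λ = 0.935955.
ΔE = −sin λ·ΔX + cos λ·ΔY = −(0.352119)·(-490.2) + (0.935955)·(326.0) = 477.73 m.

ΔE = 478 m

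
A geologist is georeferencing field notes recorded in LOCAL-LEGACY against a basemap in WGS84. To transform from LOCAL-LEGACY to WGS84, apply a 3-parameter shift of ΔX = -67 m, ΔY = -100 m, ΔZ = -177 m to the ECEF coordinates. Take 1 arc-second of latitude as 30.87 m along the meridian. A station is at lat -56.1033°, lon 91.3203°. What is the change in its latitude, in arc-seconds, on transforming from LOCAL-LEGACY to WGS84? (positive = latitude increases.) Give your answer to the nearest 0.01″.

Δφ = -5.84″

sin φ = -0.830044, cos φ = 0.557697, sin λ = 0.999735, cos λ = -0.023042.
North component: ΔN = −sin φ cos λ·ΔX − sin φ sin λ·ΔY + cos φ·ΔZ = −(-0.830044)(-0.023042)(-67) − (-0.830044)(0.999735)(-100) + (0.557697)(-177) = -180.41 m.
1° of latitude spans 3600 × 30.87 = 111132 m, so Δφ = -180.41 / 111132 × 3600 = -5.844″.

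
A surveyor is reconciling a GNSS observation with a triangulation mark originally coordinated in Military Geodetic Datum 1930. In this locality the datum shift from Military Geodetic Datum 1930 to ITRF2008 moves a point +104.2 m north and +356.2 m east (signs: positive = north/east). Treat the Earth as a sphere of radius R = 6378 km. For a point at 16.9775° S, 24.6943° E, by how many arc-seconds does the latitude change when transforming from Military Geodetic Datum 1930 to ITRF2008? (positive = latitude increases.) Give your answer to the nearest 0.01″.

On a sphere of radius R, 1 rad of latitude = R, so Δφ = ΔN / R = 104.2 / 6378000 = 1.6337e-05 rad = 3.370″.

Δφ = 3.37″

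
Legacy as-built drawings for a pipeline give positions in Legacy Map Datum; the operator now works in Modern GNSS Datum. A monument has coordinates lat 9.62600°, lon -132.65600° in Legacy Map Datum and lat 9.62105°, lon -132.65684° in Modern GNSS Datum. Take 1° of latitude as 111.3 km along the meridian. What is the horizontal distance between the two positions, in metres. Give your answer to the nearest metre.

Δφ = 9.62105° − 9.62600° = -0.00495°; Δλ = -132.65684° − -132.65600° = -0.00084°.
ΔN = Δφ × 111300 = -550.9 m; ΔE = Δλ × 111300 × cos(9.62600°) = -0.00084 × 111300 × 0.985920 = -92.2 m.
Distance = √(ΔE² + ΔN²) = √((-92.2)² + (-550.9)²) = 558.6 m.

559 m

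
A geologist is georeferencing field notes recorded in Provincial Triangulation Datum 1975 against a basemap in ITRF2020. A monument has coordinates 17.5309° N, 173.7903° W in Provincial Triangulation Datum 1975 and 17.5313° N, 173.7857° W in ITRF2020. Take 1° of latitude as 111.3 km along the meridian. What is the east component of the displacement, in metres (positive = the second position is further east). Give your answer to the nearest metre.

ΔE = 488 m

Δφ = 17.5313° − 17.5309° = +0.0004°; Δλ = -173.7857° − -173.7903° = +0.0046°.
ΔN = Δφ × 111300 = 44.5 m; ΔE = Δλ × 111300 × cos(17.5309°) = +0.0046 × 111300 × 0.953555 = 488.2 m.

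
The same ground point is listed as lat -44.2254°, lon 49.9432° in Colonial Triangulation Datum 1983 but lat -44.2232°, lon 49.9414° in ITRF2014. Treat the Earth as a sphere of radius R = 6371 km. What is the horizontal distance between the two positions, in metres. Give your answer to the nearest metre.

284 m

Δφ = -44.2232° − -44.2254° = +0.0022°; Δλ = 49.9414° − 49.9432° = -0.0018°.
1° along a meridian = πR/180 = 111195 m.
ΔN = Δφ × 111195 = 244.6 m; ΔE = Δλ × 111195 × cos(-44.2254°) = -0.0018 × 111195 × 0.716601 = -143.4 m.
Distance = √(ΔE² + ΔN²) = √((-143.4)² + 244.6²) = 283.6 m.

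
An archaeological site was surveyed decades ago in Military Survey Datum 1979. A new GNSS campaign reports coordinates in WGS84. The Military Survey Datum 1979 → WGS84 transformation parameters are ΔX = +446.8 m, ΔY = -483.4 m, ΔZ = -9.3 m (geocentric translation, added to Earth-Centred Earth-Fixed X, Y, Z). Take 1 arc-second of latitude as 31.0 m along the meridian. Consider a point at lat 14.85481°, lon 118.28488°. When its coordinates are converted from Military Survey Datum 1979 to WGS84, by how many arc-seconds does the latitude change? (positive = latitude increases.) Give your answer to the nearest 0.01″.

Δφ = 4.98″

sin φ = 0.256371, cos φ = 0.966579, sin λ = 0.880602, cos λ = -0.473856.
North component: ΔN = −sin φ cos λ·ΔX − sin φ sin λ·ΔY + cos φ·ΔZ = −(0.256371)(-0.473856)(446.8) − (0.256371)(0.880602)(-483.4) + (0.966579)(-9.3) = 154.42 m.
1° of latitude spans 3600 × 31.00 = 111600 m, so Δφ = 154.42 / 111600 × 3600 = 4.981″.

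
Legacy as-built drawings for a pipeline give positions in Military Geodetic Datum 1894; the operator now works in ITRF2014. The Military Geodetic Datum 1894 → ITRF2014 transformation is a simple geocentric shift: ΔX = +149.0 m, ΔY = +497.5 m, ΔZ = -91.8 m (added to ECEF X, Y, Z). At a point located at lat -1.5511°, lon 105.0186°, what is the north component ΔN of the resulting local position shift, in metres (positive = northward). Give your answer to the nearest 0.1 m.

ΔN = -79.8 m

At φ = -1.5511°, λ = 105.0186°: sin φ = -0.027068, cos φ = 0.999634, sin λ = 0.965842, cos λ = -0.259133.
ΔN = −sin φ cos λ·ΔX − sin φ sin λ·ΔY + cos φ·ΔZ = −(-0.027068)(-0.259133)(149.0) − (-0.027068)(0.965842)(497.5) + (0.999634)(-91.8) = -79.80 m.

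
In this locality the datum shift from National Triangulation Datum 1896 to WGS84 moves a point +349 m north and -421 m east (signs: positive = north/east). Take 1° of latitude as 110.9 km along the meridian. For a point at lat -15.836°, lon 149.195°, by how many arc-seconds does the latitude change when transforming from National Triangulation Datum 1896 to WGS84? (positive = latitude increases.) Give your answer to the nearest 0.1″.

1° of latitude = 110.9 km, so Δφ = 349.0 / 110900 = 0.0031470° = 11.329″.

Δφ = 11.3″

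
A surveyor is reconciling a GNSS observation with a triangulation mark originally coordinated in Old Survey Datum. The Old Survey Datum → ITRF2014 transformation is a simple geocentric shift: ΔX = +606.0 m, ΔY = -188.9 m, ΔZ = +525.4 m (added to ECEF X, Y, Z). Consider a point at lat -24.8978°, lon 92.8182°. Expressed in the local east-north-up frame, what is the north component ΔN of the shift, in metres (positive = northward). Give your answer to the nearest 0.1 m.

ΔN = 384.6 m

At φ = -24.8978°, λ = 92.8182°: sin φ = -0.421001, cos φ = 0.907060, sin λ = 0.998791, cos λ = -0.049167.
ΔN = −sin φ cos λ·ΔX − sin φ sin λ·ΔY + cos φ·ΔZ = −(-0.421001)(-0.049167)(606.0) − (-0.421001)(0.998791)(-188.9) + (0.907060)(525.4) = 384.59 m.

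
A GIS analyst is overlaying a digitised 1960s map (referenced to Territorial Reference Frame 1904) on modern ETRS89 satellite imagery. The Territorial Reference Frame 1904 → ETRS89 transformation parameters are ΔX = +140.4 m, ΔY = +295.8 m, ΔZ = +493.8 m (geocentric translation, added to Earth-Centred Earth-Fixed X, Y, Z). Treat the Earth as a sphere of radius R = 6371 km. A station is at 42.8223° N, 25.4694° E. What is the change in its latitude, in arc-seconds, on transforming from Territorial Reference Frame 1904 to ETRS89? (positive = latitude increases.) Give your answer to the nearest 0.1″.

sin φ = 0.679727, cos φ = 0.733465, sin λ = 0.430029, cos λ = 0.902815.
North component: ΔN = −sin φ cos λ·ΔX − sin φ sin λ·ΔY + cos φ·ΔZ = −(0.679727)(0.902815)(140.4) − (0.679727)(0.430029)(295.8) + (0.733465)(493.8) = 189.56 m.
1° of latitude spans πR/180 = 111195 m, so Δφ = 189.56 / 111195 × 3600 = 6.137″.

Δφ = 6.1″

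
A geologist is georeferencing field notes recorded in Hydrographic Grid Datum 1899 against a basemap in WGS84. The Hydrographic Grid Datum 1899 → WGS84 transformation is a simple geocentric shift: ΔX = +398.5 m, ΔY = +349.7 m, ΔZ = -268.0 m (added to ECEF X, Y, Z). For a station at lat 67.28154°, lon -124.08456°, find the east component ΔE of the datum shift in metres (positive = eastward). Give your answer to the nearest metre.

The local east axis at (φ, λ) is (−sin λ, cos λ, 0), so ΔE = −sin(-124.08456°)·398.5 + cos(-124.08456°)·349.7 = 134.06 m.

ΔE = 134 m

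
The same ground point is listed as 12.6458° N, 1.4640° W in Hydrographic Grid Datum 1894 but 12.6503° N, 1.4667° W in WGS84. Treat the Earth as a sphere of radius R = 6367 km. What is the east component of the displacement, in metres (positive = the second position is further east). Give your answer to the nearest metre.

ΔE = -293 m

Δφ = 12.6503° − 12.6458° = +0.0045°; Δλ = -1.4667° − -1.4640° = -0.0027°.
1° along a meridian = πR/180 = 111125 m.
ΔN = Δφ × 111125 = 500.1 m; ΔE = Δλ × 111125 × cos(12.6458°) = -0.0027 × 111125 × 0.975742 = -292.8 m.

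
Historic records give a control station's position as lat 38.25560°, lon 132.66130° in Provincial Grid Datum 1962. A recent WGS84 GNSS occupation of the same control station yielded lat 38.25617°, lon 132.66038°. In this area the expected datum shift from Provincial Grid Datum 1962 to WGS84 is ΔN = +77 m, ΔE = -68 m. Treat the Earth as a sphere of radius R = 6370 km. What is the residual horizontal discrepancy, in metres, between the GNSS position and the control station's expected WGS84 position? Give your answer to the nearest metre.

Observed coordinate differences: Δφ = +0.00057°, Δλ = -0.00092°.
Converting to metres (1° lat = 111177 m, cos φ = 0.785256): observed ΔN = 63.4 m, observed ΔE = -80.3 m.
Subtracting the expected shift leaves a residual of 63.4 − (77) = -13.6 m north and -80.3 − (-68) = -12.3 m east.
Residual distance = √((-13.6)² + (-12.3)²) = 18.4 m.

18 m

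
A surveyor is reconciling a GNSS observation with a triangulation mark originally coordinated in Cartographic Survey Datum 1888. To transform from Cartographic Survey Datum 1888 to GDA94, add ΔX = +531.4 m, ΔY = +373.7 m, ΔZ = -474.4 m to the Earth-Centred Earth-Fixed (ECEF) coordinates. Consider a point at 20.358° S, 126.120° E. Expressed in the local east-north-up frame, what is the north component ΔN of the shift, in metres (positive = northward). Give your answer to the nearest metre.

The local north axis is (−sin φ cos λ, −sin φ sin λ, cos φ), giving ΔN = -108.975 + 105.016 − 444.768 = -448.73 m.

ΔN = -449 m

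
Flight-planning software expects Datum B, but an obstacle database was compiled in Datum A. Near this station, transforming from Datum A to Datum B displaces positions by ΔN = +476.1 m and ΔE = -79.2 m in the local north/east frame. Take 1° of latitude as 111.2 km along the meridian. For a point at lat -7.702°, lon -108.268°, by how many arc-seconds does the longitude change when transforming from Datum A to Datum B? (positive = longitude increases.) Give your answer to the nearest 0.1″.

Δλ = -2.6″

At latitude -7.702°, cos φ = 0.990979.
1° of longitude at this latitude = 111.2 × cos φ = 110.20 km, so Δλ = -79.2 / 110196.8 = -0.0007187° = -2.587″.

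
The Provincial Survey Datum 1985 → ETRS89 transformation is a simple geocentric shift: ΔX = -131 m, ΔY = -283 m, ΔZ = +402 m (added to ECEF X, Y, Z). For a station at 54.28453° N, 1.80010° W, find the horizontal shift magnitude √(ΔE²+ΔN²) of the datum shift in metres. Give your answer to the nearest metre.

The local east axis at (φ, λ) is (−sin λ, cos λ, 0), so ΔE = −sin(-1.80010°)·(-131) + cos(-1.80010°)·(-283) = -286.98 m.
The local north axis is (−sin φ cos λ, −sin φ sin λ, cos φ), giving ΔN = 106.310 − 7.218 + 234.672 = 333.76 m.
Horizontal magnitude = √(ΔE² + ΔN²) = √((-286.98)² + 333.76²) = 440.17 m.

440 m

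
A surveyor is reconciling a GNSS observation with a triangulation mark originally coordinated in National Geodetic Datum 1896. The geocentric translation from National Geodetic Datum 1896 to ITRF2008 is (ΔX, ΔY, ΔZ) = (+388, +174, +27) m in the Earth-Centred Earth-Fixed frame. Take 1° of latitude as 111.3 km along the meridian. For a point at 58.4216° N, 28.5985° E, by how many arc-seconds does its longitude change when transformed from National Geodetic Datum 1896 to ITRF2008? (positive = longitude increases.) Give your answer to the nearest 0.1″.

sin φ = 0.851924, cos φ = 0.523665, sin λ = 0.478669, cos λ = 0.877996.
East component: ΔE = −sin λ·ΔX + cos λ·ΔY = −(0.478669)(388) + (0.877996)(174) = -32.95 m.
1° of latitude spans 111300 m; at latitude φ, 1° of longitude spans that × cos φ = 58283.9 m, so Δλ = -32.95 / 58283.9 × 3600 = -2.035″.

Δλ = -2.0″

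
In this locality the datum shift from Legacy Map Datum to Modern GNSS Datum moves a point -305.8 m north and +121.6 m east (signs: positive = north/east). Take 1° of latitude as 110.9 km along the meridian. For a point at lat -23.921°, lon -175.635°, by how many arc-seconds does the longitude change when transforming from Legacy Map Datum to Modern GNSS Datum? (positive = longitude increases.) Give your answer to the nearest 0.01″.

Δλ = 4.32″

At latitude -23.921°, cos φ = 0.914105.
1° of longitude at this latitude = 110.9 × cos φ = 101.37 km, so Δλ = 121.6 / 101374.3 = 0.0011995° = 4.318″.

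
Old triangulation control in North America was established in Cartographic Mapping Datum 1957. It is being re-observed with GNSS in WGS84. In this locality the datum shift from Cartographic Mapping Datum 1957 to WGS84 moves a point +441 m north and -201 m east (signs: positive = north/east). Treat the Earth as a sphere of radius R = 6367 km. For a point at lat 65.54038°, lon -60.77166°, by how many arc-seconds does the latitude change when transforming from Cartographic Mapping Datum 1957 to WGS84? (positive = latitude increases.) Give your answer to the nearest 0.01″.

Δφ = 14.29″

On a sphere of radius R, 1 rad of latitude = R, so Δφ = ΔN / R = 441.0 / 6367000 = 6.9263e-05 rad = 14.287″.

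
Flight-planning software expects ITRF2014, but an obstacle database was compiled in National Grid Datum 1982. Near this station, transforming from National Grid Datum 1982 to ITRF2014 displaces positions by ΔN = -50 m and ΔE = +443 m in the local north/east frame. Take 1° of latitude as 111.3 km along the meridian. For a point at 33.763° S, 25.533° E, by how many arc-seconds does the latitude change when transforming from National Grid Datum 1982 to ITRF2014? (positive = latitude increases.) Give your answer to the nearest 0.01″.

Δφ = -1.62″

1° of latitude = 111.3 km, so Δφ = -50.0 / 111300 = -0.0004492° = -1.617″.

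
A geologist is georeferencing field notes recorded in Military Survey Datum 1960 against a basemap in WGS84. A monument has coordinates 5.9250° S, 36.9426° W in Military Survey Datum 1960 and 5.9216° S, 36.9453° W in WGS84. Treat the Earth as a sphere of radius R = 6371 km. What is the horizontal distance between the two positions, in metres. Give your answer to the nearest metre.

Δφ = -5.9216° − -5.9250° = +0.0034°; Δλ = -36.9453° − -36.9426° = -0.0027°.
1° along a meridian = πR/180 = 111195 m.
ΔN = Δφ × 111195 = 378.1 m; ΔE = Δλ × 111195 × cos(-5.9250°) = -0.0027 × 111195 × 0.994658 = -298.6 m.
Distance = √(ΔE² + ΔN²) = √((-298.6)² + 378.1²) = 481.8 m.

482 m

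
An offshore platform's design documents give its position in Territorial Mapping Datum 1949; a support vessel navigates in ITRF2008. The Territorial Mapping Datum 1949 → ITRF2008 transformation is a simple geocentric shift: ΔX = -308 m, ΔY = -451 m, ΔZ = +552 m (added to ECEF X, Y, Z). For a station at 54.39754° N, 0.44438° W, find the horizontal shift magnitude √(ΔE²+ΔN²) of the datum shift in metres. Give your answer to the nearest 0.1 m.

727.5 m

At φ = 54.39754°, λ = -0.44438°: sin φ = 0.813076, cos φ = 0.582158, sin λ = -0.007756, cos λ = 0.999970.
ΔE = −sin λ·ΔX + cos λ·ΔY = −(-0.007756)·(-308) + (0.999970)·(-451) = -453.38 m.
ΔN = −sin φ cos λ·ΔX − sin φ sin λ·ΔY + cos φ·ΔZ = −(0.813076)(0.999970)(-308) − (0.813076)(-0.007756)(-451) + (0.582158)(552) = 568.93 m.
Horizontal magnitude = √(ΔE² + ΔN²) = √((-453.38)² + 568.93²) = 727.48 m.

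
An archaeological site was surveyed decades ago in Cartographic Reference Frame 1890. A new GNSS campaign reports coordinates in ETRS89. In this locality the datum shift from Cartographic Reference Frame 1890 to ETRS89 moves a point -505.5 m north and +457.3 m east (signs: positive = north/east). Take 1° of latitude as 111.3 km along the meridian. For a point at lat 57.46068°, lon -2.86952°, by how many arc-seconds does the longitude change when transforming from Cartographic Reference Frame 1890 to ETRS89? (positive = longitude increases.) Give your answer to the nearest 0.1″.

At latitude 57.46068°, cos φ = 0.537878.
1° of longitude at this latitude = 111.3 × cos φ = 59.87 km, so Δλ = 457.3 / 59865.9 = 0.0076387° = 27.499″.

Δλ = 27.5″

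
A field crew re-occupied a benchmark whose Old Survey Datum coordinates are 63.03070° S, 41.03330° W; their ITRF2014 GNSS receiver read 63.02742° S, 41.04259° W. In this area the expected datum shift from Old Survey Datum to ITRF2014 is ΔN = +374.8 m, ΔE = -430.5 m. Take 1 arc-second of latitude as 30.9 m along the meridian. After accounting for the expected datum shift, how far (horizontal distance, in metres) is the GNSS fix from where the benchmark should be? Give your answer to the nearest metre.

39 m

Observed coordinate differences: Δφ = +0.00328°, Δλ = -0.00929°.
Converting to metres (1° lat = 111240 m, cos φ = 0.453513): observed ΔN = 364.9 m, observed ΔE = -468.7 m.
Subtracting the expected shift leaves a residual of 364.9 − (374.8) = -9.9 m north and -468.7 − (-430.5) = -38.2 m east.
Residual distance = √((-9.9)² + (-38.2)²) = 39.4 m.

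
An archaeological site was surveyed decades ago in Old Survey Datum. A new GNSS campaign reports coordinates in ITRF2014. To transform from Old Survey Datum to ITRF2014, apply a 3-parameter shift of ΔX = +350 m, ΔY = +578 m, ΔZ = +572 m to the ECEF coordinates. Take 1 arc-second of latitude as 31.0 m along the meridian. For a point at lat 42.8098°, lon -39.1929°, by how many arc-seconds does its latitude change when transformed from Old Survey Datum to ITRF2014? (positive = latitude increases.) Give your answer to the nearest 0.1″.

sin φ = 0.679567, cos φ = 0.733614, sin λ = -0.631933, cos λ = 0.775023.
North component: ΔN = −sin φ cos λ·ΔX − sin φ sin λ·ΔY + cos φ·ΔZ = −(0.679567)(0.775023)(350) − (0.679567)(-0.631933)(578) + (0.733614)(572) = 483.51 m.
1° of latitude spans 3600 × 31.00 = 111600 m, so Δφ = 483.51 / 111600 × 3600 = 15.597″.

Δφ = 15.6″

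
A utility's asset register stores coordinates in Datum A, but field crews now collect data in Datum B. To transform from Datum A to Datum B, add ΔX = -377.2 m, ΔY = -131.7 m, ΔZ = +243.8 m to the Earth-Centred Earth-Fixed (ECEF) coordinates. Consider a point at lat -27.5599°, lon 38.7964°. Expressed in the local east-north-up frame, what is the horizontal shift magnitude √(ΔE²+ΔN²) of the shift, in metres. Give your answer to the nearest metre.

140 m

At φ = -27.5599°, λ = 38.7964°: sin φ = -0.462676, cos φ = 0.886528, sin λ = 0.626555, cos λ = 0.779377.
ΔE = −sin λ·ΔX + cos λ·ΔY = −(0.626555)·(-377.2) + (0.779377)·(-131.7) = 133.69 m.
ΔN = −sin φ cos λ·ΔX − sin φ sin λ·ΔY + cos φ·ΔZ = −(-0.462676)(0.779377)(-377.2) − (-0.462676)(0.626555)(-131.7) + (0.886528)(243.8) = 41.94 m.
Horizontal magnitude = √(ΔE² + ΔN²) = √(133.69² + 41.94²) = 140.12 m.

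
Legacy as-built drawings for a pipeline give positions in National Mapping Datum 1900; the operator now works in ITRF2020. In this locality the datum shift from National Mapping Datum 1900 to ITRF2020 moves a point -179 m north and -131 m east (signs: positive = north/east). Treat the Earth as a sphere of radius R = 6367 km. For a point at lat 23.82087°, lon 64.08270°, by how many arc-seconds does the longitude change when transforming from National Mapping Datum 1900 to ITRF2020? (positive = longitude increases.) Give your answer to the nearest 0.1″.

At latitude 23.82087°, cos φ = 0.914813.
One radian of longitude at latitude φ spans R cos φ, so Δλ = ΔE / (R cos φ) = -131.0 / (6367000 × 0.914813) = -2.2491e-05 rad = -4.639″.

Δλ = -4.6″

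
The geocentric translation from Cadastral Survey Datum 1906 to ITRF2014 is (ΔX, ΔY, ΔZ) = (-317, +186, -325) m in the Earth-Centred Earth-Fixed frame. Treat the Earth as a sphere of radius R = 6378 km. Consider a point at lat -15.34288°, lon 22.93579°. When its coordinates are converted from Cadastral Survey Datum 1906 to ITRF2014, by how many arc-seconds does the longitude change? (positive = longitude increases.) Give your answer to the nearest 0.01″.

sin φ = -0.264595, cos φ = 0.964360, sin λ = 0.389699, cos λ = 0.920942.
East component: ΔE = −sin λ·ΔX + cos λ·ΔY = −(0.389699)(-317) + (0.920942)(186) = 294.83 m.
1° of latitude spans πR/180 = 111317 m; at latitude φ, 1° of longitude spans that × cos φ = 107349.7 m, so Δλ = 294.83 / 107349.7 × 3600 = 9.887″.

Δλ = 9.89″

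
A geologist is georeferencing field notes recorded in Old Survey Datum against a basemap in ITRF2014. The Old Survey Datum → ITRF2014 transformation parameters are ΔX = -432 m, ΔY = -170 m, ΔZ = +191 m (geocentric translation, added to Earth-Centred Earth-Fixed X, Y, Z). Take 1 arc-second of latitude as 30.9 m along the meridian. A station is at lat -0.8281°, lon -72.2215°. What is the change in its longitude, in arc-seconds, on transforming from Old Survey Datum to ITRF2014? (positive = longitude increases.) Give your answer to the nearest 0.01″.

sin φ = -0.014453, cos φ = 0.999896, sin λ = -0.952244, cos λ = 0.305338.
East component: ΔE = −sin λ·ΔX + cos λ·ΔY = −(-0.952244)(-432) + (0.305338)(-170) = -463.28 m.
1° of latitude spans 3600 × 30.90 = 111240 m; at latitude φ, 1° of longitude spans that × cos φ = 111228.4 m, so Δλ = -463.28 / 111228.4 × 3600 = -14.994″.

Δλ = -14.99″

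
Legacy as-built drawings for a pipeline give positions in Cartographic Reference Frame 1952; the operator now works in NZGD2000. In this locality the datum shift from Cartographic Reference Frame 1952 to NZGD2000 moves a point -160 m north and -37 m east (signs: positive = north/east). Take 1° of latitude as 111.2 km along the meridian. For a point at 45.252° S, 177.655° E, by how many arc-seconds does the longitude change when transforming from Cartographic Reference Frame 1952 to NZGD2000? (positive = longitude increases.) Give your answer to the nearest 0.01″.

At latitude -45.252°, cos φ = 0.703990.
1° of longitude at this latitude = 111.2 × cos φ = 78.28 km, so Δλ = -37.0 / 78283.7 = -0.0004726° = -1.702″.

Δλ = -1.70″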